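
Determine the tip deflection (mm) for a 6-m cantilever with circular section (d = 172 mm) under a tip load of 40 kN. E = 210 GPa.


I = pi * d^4 / 64 = pi * 172^4 / 64 = 42961920.42 mm^4
L = 6000.0 mm, P = 40000.0 N, E = 210000.0 MPa
delta = P * L^3 / (3 * E * I)
= 40000.0 * 6000.0^3 / (3 * 210000.0 * 42961920.42)
= 319.2196 mm

319.2196 mm


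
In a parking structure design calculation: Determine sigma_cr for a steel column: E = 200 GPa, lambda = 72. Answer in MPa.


sigma_cr = pi^2 * E / lambda^2
= 9.8696 * 200000.0 / 72^2
= 9.8696 * 200000.0 / 5184
= 380.7718 MPa

380.7718 MPa


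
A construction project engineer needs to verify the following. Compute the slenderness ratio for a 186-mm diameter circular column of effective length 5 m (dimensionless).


Radius of gyration r = d / 4 = 186 / 4 = 46.5 mm
L_eff = 5000.0 mm
Slenderness ratio = L / r = 5000.0 / 46.5 = 107.53 (dimensionless)

107.53 (dimensionless)


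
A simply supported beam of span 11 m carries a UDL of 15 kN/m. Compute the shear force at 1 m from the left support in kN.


R_A = w * L / 2 = 15 * 11 / 2 = 82.5 kN
V(x) = R_A - w * x = 82.5 - 15 * 1
= 67.5 kN

67.5 kN


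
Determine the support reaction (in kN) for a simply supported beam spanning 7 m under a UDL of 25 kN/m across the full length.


Total load = w * L = 25 * 7 = 175 kN
By symmetry, each reaction R = total / 2 = 175 / 2 = 87.5 kN

87.5 kN


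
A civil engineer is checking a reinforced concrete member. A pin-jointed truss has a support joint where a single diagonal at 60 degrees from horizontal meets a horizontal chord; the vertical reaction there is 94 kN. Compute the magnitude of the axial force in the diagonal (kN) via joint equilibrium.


At the joint, only the diagonal has a vertical component, so vertical equilibrium gives:
F * sin(60) = 94
F = 94 / sin(60)
= 94 / 0.866025
= 108.54 kN

108.54 kN


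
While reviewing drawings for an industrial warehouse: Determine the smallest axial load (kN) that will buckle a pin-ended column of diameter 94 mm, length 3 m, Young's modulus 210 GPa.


I = pi * d^4 / 64 = 3832492.5 mm^4
L = 3000.0 mm
P_cr = pi^2 * E * I / L^2
= 9.8696 * 210000.0 * 3832492.5 / 3000.0^2
= 882587.65 N = 882.5876 kN

882.5876 kN


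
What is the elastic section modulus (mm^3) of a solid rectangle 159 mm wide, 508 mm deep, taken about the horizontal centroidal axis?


S = b * h^2 / 6
= 159 * 508^2 / 6
= 159 * 258064 / 6
= 6838696.0 mm^3

6838696.0 mm^3


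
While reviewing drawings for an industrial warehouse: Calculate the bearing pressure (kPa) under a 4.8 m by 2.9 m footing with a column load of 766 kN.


A = 4.8 * 2.9 = 13.92 m^2
q = P / A = 766 / 13.92
= 55.0287 kPa

55.0287 kPa


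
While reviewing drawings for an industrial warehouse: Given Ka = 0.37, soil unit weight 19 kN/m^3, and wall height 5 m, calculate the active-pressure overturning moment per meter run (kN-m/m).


Pa = 0.5 * Ka * gamma * H^2
= 0.5 * 0.37 * 19 * 5^2
= 87.875 kN/m
Arm = H / 3 = 5 / 3 = 1.6667 m
Mo = Pa * arm = Pa * H / 3 = 87.875 * 5 / 3 = 146.4583 kN-m/m

146.4583 kN-m/m


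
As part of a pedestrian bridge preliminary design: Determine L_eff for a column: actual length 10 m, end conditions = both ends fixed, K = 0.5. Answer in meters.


L_eff = K * L
= 0.5 * 10
= 5.0 m

5.0 m


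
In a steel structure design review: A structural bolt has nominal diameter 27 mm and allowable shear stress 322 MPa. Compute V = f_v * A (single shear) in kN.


A = pi * d^2 / 4 = pi * 27^2 / 4 = 572.5553 mm^2
V = f_v * A / 1000 = 322 * 572.5553 / 1000
= 184.3628 kN

184.3628 kN


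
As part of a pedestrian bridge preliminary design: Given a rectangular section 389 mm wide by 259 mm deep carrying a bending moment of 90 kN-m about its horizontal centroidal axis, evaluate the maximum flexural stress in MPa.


I = b * h^3 / 12 = 389 * 259^3 / 12 = 563206485.92 mm^4
y = h / 2 = 259 / 2 = 129.5 mm
M = 90 kN-m = 90000000.0 N-mm
sigma = M * y / I = 90000000.0 * 129.5 / 563206485.92
= 20.69 MPa

20.69 MPa


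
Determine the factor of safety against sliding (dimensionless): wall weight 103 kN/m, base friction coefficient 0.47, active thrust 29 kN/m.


Resisting force = mu * W = 0.47 * 103 = 48.41 kN/m
FOS = Resisting / Driving = 48.41 / 29
= 1.6693 (dimensionless)

1.6693 (dimensionless)


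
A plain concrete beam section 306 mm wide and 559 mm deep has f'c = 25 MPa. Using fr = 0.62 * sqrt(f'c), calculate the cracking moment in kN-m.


fr = 0.62 * sqrt(25) = 0.62 * 5.0 = 3.1 MPa
I = 306 * 559^3 / 12 = 4454260414.5 mm^4
y_t = 279.5 mm
M_cr = fr * I / y_t = 3.1 * 4454260414.5 / 279.5 N-mm
= 49.4032 kN-m

49.4032 kN-m


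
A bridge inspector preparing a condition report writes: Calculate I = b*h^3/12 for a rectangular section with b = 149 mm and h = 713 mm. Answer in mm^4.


I = b * h^3 / 12
= 149 * 713^3 / 12
= 149 * 362467097 / 12
= 4500633121.08 mm^4

4500633121.08 mm^4


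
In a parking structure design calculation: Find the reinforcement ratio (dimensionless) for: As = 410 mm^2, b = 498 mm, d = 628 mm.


rho = As / (b * d)
= 410 / (498 * 628)
= 410 / 312744
= 0.001311 (dimensionless)

0.001311 (dimensionless)


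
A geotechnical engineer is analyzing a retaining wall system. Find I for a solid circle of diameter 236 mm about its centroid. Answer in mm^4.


r = d / 2 = 236 / 2 = 118.0 mm
I = pi * r^4 / 4 = pi * 118.0^4 / 4
= 152271249.19 mm^4

152271249.19 mm^4


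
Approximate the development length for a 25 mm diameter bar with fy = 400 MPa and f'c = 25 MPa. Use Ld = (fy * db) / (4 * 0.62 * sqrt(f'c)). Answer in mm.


Ld = (fy * db) / (4 * 0.62 * sqrt(f'c))
= (400 * 25) / (4 * 0.62 * sqrt(25))
= 10000 / 12.4
= 806.45 mm

806.45 mm


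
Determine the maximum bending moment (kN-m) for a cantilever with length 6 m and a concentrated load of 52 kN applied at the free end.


For a cantilever with a point load at the free end:
M_max = P * L = 52 * 6 = 312 kN-m

312 kN-m


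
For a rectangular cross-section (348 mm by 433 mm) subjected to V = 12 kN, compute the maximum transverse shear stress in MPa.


A = b * h = 348 * 433 = 150684 mm^2
V = 12 kN = 12000.0 N
tau_max = 1.5 * V / A = 1.5 * 12000.0 / 150684
= 0.1195 MPa

0.1195 MPa


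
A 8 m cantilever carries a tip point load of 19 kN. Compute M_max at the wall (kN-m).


For a cantilever with a point load at the free end:
M_max = P * L = 19 * 8 = 152 kN-m

152 kN-m


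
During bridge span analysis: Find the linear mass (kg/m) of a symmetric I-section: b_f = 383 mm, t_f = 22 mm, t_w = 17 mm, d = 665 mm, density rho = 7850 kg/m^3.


A_flanges = 2 * 383 * 22 = 16852 mm^2
A_web = (665 - 2 * 22) * 17 = 10557 mm^2
A_total = 16852 + 10557 = 27409 mm^2 = 0.027409 m^2
Weight = rho * A = 7850 * 0.027409 = 215.1607 kg/m

215.1607 kg/m


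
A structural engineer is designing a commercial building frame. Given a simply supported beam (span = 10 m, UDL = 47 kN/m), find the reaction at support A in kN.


Total load = w * L = 47 * 10 = 470 kN
By symmetry, each reaction R = total / 2 = 470 / 2 = 235.0 kN

235.0 kN


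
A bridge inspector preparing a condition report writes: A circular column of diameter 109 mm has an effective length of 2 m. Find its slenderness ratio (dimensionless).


Radius of gyration r = d / 4 = 109 / 4 = 27.25 mm
L_eff = 2000.0 mm
Slenderness ratio = L / r = 2000.0 / 27.25 = 73.39 (dimensionless)

73.39 (dimensionless)


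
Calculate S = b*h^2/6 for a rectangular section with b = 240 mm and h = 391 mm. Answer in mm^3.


S = b * h^2 / 6
= 240 * 391^2 / 6
= 240 * 152881 / 6
= 6115240.0 mm^3

6115240.0 mm^3


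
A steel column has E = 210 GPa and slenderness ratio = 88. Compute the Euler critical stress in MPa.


sigma_cr = pi^2 * E / lambda^2
= 9.8696 * 210000.0 / 88^2
= 9.8696 * 210000.0 / 7744
= 267.6416 MPa

267.6416 MPa


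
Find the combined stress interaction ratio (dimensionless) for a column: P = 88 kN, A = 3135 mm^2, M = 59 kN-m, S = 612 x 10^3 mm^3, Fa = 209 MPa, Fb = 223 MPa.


f_a = P / A = 88000.0 / 3135 = 28.0702 MPa
f_b = M / S = 59000000.0 / 612000.0 = 96.4052 MPa
Ratio = f_a / Fa + f_b / Fb
= 28.0702 / 209 + 96.4052 / 223
= 0.5666 (dimensionless)

0.5666 (dimensionless)


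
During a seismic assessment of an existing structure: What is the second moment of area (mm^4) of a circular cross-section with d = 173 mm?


r = d / 2 = 173 / 2 = 86.5 mm
I = pi * r^4 / 4 = pi * 86.5^4 / 4
= 43969781.88 mm^4

43969781.88 mm^4


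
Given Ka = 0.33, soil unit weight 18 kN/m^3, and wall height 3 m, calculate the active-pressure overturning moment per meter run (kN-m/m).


Pa = 0.5 * Ka * gamma * H^2
= 0.5 * 0.33 * 18 * 3^2
= 26.73 kN/m
Arm = H / 3 = 3 / 3 = 1.0 m
Mo = Pa * arm = Pa * H / 3 = 26.73 * 3 / 3 = 26.73 kN-m/m

26.73 kN-m/m


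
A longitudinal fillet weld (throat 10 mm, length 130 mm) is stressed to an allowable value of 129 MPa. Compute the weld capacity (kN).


Strength = throat * length * allowable stress
= 10 * 130 * 129 N
= 167700 N
= 167.7 kN

167.7 kN


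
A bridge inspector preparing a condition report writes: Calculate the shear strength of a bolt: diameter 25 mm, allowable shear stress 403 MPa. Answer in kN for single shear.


A = pi * d^2 / 4 = pi * 25^2 / 4 = 490.8739 mm^2
V = f_v * A / 1000 = 403 * 490.8739 / 1000
= 197.8222 kN

197.8222 kN


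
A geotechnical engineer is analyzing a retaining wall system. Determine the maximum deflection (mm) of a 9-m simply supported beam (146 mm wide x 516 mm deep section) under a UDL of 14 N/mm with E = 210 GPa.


I = 146 * 516^3 / 12 = 1671555168.0 mm^4
L = 9000.0 mm, w = 14 N/mm, E = 210000.0 MPa
delta = 5 * w * L^4 / (384 * E * I)
= 5 * 14 * 9000.0^4 / (384 * 210000.0 * 1671555168.0)
= 3.4072 mm

3.4072 mm


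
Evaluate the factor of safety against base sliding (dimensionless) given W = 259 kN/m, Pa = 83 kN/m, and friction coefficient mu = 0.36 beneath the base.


Resisting force = mu * W = 0.36 * 259 = 93.24 kN/m
FOS = Resisting / Driving = 93.24 / 83
= 1.1234 (dimensionless)

1.1234 (dimensionless)


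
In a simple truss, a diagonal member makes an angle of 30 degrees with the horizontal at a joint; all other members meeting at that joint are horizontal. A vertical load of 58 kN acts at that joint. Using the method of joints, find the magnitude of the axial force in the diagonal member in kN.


At the joint, only the diagonal has a vertical component, so vertical equilibrium gives:
F * sin(30) = 58
F = 58 / sin(30)
= 58 / 0.5
= 116.0 kN

116.0 kN


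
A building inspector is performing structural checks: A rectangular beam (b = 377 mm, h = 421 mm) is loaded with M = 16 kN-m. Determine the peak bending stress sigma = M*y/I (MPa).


I = b * h^3 / 12 = 377 * 421^3 / 12 = 2344263316.42 mm^4
y = h / 2 = 421 / 2 = 210.5 mm
M = 16 kN-m = 16000000.0 N-mm
sigma = M * y / I = 16000000.0 * 210.5 / 2344263316.42
= 1.44 MPa

1.44 MPa


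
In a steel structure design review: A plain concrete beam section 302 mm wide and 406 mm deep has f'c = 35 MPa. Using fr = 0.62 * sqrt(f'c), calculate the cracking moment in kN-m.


fr = 0.62 * sqrt(35) = 0.62 * 5.9161 = 3.668 MPa
I = 302 * 406^3 / 12 = 1684239302.67 mm^4
y_t = 203.0 mm
M_cr = fr * I / y_t = 3.668 * 1684239302.67 / 203.0 N-mm
= 30.4322 kN-m

30.4322 kN-m


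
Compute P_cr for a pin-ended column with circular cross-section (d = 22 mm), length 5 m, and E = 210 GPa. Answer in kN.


I = pi * d^4 / 64 = 11499.01 mm^4
L = 5000.0 mm
P_cr = pi^2 * E * I / L^2
= 9.8696 * 210000.0 * 11499.01 / 5000.0^2
= 953.32 N = 0.9533 kN

0.9533 kN


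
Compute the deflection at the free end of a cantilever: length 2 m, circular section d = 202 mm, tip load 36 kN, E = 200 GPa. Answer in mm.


I = pi * d^4 / 64 = pi * 202^4 / 64 = 81728847.83 mm^4
L = 2000.0 mm, P = 36000.0 N, E = 200000.0 MPa
delta = P * L^3 / (3 * E * I)
= 36000.0 * 2000.0^3 / (3 * 200000.0 * 81728847.83)
= 5.8731 mm

5.8731 mm


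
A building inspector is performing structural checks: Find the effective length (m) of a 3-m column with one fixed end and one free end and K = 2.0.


L_eff = K * L
= 2.0 * 3
= 6.0 m

6.0 m


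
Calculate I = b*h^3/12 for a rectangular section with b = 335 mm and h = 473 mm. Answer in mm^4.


I = b * h^3 / 12
= 335 * 473^3 / 12
= 335 * 105823817 / 12
= 2954248224.58 mm^4

2954248224.58 mm^4


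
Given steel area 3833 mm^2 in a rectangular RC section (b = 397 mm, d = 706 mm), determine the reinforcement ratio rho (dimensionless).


rho = As / (b * d)
= 3833 / (397 * 706)
= 3833 / 280282
= 0.013676 (dimensionless)

0.013676 (dimensionless)


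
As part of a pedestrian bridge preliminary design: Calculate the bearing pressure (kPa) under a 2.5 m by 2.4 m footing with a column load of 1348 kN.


A = 2.5 * 2.4 = 6.0 m^2
q = P / A = 1348 / 6.0
= 224.6667 kPa

224.6667 kPa


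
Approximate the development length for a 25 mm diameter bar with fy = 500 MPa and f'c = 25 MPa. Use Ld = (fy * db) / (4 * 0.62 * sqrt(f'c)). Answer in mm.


Ld = (fy * db) / (4 * 0.62 * sqrt(f'c))
= (500 * 25) / (4 * 0.62 * sqrt(25))
= 12500 / 12.4
= 1008.06 mm

1008.06 mm


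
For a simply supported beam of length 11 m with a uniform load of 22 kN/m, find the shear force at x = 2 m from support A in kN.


R_A = w * L / 2 = 22 * 11 / 2 = 121.0 kN
V(x) = R_A - w * x = 121.0 - 22 * 2
= 77.0 kN

77.0 kN


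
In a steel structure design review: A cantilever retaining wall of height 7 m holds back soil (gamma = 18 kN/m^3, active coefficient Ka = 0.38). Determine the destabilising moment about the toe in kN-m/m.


Pa = 0.5 * Ka * gamma * H^2
= 0.5 * 0.38 * 18 * 7^2
= 167.58 kN/m
Arm = H / 3 = 7 / 3 = 2.3333 m
Mo = Pa * arm = Pa * H / 3 = 167.58 * 7 / 3 = 391.02 kN-m/m

391.02 kN-m/m


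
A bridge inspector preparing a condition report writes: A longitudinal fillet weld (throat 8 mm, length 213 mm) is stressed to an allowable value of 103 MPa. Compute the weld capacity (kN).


Strength = throat * length * allowable stress
= 8 * 213 * 103 N
= 175512 N
= 175.51 kN

175.51 kN


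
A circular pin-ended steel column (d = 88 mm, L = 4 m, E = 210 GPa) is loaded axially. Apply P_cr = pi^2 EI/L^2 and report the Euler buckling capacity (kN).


I = pi * d^4 / 64 = 2943747.71 mm^4
L = 4000.0 mm
P_cr = pi^2 * E * I / L^2
= 9.8696 * 210000.0 * 2943747.71 / 4000.0^2
= 381328.83 N = 381.3288 kN

381.3288 kN


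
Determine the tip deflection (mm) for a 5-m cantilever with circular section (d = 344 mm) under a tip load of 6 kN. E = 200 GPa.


I = pi * d^4 / 64 = pi * 344^4 / 64 = 687390726.76 mm^4
L = 5000.0 mm, P = 6000.0 N, E = 200000.0 MPa
delta = P * L^3 / (3 * E * I)
= 6000.0 * 5000.0^3 / (3 * 200000.0 * 687390726.76)
= 1.8185 mm

1.8185 mm


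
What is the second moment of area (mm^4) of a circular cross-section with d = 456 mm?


r = d / 2 = 456 / 2 = 228.0 mm
I = pi * r^4 / 4 = pi * 228.0^4 / 4
= 2122409932.34 mm^4

2122409932.34 mm^4


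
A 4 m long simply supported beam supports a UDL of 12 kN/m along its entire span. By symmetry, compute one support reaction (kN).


Total load = w * L = 12 * 4 = 48 kN
By symmetry, each reaction R = total / 2 = 48 / 2 = 24.0 kN

24.0 kN


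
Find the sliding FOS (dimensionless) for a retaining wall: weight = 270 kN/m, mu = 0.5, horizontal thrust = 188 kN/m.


Resisting force = mu * W = 0.5 * 270 = 135.0 kN/m
FOS = Resisting / Driving = 135.0 / 188
= 0.7181 (dimensionless)

0.7181 (dimensionless)


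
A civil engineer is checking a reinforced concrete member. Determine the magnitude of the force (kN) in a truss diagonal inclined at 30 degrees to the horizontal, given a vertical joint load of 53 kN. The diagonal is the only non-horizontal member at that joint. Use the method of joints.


At the joint, only the diagonal has a vertical component, so vertical equilibrium gives:
F * sin(30) = 53
F = 53 / sin(30)
= 53 / 0.5
= 106.0 kN

106.0 kN


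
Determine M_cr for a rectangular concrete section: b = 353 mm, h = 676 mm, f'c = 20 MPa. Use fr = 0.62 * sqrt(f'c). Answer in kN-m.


fr = 0.62 * sqrt(20) = 0.62 * 4.4721 = 2.7727 MPa
I = 353 * 676^3 / 12 = 9087272410.67 mm^4
y_t = 338.0 mm
M_cr = fr * I / y_t = 2.7727 * 9087272410.67 / 338.0 N-mm
= 74.5459 kN-m

74.5459 kN-m


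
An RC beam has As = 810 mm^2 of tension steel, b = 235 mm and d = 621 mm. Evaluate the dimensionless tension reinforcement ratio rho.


rho = As / (b * d)
= 810 / (235 * 621)
= 810 / 145935
= 0.00555 (dimensionless)

0.00555 (dimensionless)


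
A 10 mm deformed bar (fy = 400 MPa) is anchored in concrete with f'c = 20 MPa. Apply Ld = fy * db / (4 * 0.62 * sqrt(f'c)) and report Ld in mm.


Ld = (fy * db) / (4 * 0.62 * sqrt(f'c))
= (400 * 10) / (4 * 0.62 * sqrt(20))
= 4000 / 11.0909
= 360.66 mm

360.66 mm


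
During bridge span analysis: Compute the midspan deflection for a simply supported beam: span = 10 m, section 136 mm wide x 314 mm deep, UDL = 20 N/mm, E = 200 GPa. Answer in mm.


I = 136 * 314^3 / 12 = 350870298.67 mm^4
L = 10000.0 mm, w = 20 N/mm, E = 200000.0 MPa
delta = 5 * w * L^4 / (384 * E * I)
= 5 * 20 * 10000.0^4 / (384 * 200000.0 * 350870298.67)
= 37.1101 mm

37.1101 mm


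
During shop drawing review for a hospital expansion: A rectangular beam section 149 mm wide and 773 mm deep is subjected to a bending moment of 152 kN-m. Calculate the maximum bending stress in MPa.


I = b * h^3 / 12 = 149 * 773^3 / 12 = 5735133136.08 mm^4
y = h / 2 = 773 / 2 = 386.5 mm
M = 152 kN-m = 152000000.0 N-mm
sigma = M * y / I = 152000000.0 * 386.5 / 5735133136.08
= 10.24 MPa

10.24 MPa


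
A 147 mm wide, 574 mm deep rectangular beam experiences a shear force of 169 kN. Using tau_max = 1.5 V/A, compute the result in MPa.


A = b * h = 147 * 574 = 84378 mm^2
V = 169 kN = 169000.0 N
tau_max = 1.5 * V / A = 1.5 * 169000.0 / 84378
= 3.0043 MPa

3.0043 MPa


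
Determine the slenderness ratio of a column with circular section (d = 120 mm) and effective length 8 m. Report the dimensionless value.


Radius of gyration r = d / 4 = 120 / 4 = 30.0 mm
L_eff = 8000.0 mm
Slenderness ratio = L / r = 8000.0 / 30.0 = 266.67 (dimensionless)

266.67 (dimensionless)


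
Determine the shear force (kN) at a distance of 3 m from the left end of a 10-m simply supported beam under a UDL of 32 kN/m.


R_A = w * L / 2 = 32 * 10 / 2 = 160.0 kN
V(x) = R_A - w * x = 160.0 - 32 * 3
= 64.0 kN

64.0 kN


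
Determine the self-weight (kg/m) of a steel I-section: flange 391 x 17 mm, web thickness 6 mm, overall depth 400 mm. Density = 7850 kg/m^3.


A_flanges = 2 * 391 * 17 = 13294 mm^2
A_web = (400 - 2 * 17) * 6 = 2196 mm^2
A_total = 13294 + 2196 = 15490 mm^2 = 0.015490 m^2
Weight = rho * A = 7850 * 0.015490 = 121.5965 kg/m

121.5965 kg/m


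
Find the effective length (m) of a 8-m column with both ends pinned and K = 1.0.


L_eff = K * L
= 1.0 * 8
= 8.0 m

8.0 m


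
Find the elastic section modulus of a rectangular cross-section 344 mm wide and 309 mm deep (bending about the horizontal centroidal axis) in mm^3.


S = b * h^2 / 6
= 344 * 309^2 / 6
= 344 * 95481 / 6
= 5474244.0 mm^3

5474244.0 mm^3


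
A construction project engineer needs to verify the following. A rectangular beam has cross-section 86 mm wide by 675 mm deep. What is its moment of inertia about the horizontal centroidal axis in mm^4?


I = b * h^3 / 12
= 86 * 675^3 / 12
= 86 * 307546875 / 12
= 2204085937.5 mm^4

2204085937.5 mm^4


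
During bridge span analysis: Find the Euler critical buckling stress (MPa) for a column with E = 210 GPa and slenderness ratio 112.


sigma_cr = pi^2 * E / lambda^2
= 9.8696 * 210000.0 / 112^2
= 9.8696 * 210000.0 / 12544
= 165.2278 MPa

165.2278 MPa


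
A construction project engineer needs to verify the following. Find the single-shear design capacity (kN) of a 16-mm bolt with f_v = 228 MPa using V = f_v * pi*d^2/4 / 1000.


A = pi * d^2 / 4 = pi * 16^2 / 4 = 201.0619 mm^2
V = f_v * A / 1000 = 228 * 201.0619 / 1000
= 45.8421 kN

45.8421 kN


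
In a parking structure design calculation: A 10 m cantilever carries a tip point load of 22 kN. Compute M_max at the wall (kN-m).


For a cantilever with a point load at the free end:
M_max = P * L = 22 * 10 = 220 kN-m

220 kN-m


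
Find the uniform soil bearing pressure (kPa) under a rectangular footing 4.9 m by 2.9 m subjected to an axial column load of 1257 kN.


A = 4.9 * 2.9 = 14.21 m^2
q = P / A = 1257 / 14.21
= 88.4588 kPa

88.4588 kPa


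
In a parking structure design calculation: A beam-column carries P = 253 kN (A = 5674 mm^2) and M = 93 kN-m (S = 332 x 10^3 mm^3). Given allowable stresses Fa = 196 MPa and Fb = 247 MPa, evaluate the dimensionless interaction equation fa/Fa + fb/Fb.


f_a = P / A = 253000.0 / 5674 = 44.5894 MPa
f_b = M / S = 93000000.0 / 332000.0 = 280.1205 MPa
Ratio = f_a / Fa + f_b / Fb
= 44.5894 / 196 + 280.1205 / 247
= 1.3616 (dimensionless)

1.3616 (dimensionless)


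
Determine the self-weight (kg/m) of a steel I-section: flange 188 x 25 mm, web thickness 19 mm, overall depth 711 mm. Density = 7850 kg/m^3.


A_flanges = 2 * 188 * 25 = 9400 mm^2
A_web = (711 - 2 * 25) * 19 = 12559 mm^2
A_total = 9400 + 12559 = 21959 mm^2 = 0.021959 m^2
Weight = rho * A = 7850 * 0.021959 = 172.3782 kg/m

172.3782 kg/m


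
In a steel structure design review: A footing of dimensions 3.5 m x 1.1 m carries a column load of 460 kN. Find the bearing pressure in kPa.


A = 3.5 * 1.1 = 3.85 m^2
q = P / A = 460 / 3.85
= 119.4805 kPa

119.4805 kPa


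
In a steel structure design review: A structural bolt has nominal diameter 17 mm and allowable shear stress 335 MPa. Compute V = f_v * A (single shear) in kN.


A = pi * d^2 / 4 = pi * 17^2 / 4 = 226.9801 mm^2
V = f_v * A / 1000 = 335 * 226.9801 / 1000
= 76.0383 kN

76.0383 kN


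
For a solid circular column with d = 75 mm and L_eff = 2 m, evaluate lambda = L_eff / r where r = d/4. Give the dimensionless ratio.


Radius of gyration r = d / 4 = 75 / 4 = 18.75 mm
L_eff = 2000.0 mm
Slenderness ratio = L / r = 2000.0 / 18.75 = 106.67 (dimensionless)

106.67 (dimensionless)


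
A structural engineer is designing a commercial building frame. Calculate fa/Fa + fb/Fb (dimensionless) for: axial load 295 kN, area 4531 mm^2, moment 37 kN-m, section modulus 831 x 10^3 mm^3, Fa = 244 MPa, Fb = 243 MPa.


f_a = P / A = 295000.0 / 4531 = 65.107 MPa
f_b = M / S = 37000000.0 / 831000.0 = 44.5247 MPa
Ratio = f_a / Fa + f_b / Fb
= 65.107 / 244 + 44.5247 / 243
= 0.4501 (dimensionless)

0.4501 (dimensionless)


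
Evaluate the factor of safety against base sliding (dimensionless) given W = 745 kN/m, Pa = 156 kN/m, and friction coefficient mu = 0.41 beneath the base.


Resisting force = mu * W = 0.41 * 745 = 305.45 kN/m
FOS = Resisting / Driving = 305.45 / 156
= 1.958 (dimensionless)

1.958 (dimensionless)


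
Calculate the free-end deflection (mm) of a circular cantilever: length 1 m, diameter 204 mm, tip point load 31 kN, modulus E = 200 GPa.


I = pi * d^4 / 64 = pi * 204^4 / 64 = 85014023.05 mm^4
L = 1000.0 mm, P = 31000.0 N, E = 200000.0 MPa
delta = P * L^3 / (3 * E * I)
= 31000.0 * 1000.0^3 / (3 * 200000.0 * 85014023.05)
= 0.6077 mm

0.6077 mm


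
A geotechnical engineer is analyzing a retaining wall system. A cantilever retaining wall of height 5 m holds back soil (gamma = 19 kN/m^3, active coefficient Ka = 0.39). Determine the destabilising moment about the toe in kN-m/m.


Pa = 0.5 * Ka * gamma * H^2
= 0.5 * 0.39 * 19 * 5^2
= 92.625 kN/m
Arm = H / 3 = 5 / 3 = 1.6667 m
Mo = Pa * arm = Pa * H / 3 = 92.625 * 5 / 3 = 154.375 kN-m/m

154.375 kN-m/m


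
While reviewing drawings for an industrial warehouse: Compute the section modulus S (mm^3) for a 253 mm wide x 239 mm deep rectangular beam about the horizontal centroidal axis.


S = b * h^2 / 6
= 253 * 239^2 / 6
= 253 * 57121 / 6
= 2408602.17 mm^3

2408602.17 mm^3


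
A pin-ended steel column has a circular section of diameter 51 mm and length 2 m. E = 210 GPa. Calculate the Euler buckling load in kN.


I = pi * d^4 / 64 = 332086.03 mm^4
L = 2000.0 mm
P_cr = pi^2 * E * I / L^2
= 9.8696 * 210000.0 * 332086.03 / 2000.0^2
= 172071.78 N = 172.0718 kN

172.0718 kN


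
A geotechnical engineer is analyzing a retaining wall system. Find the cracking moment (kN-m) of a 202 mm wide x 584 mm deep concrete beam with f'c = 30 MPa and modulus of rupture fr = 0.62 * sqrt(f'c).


fr = 0.62 * sqrt(30) = 0.62 * 5.4772 = 3.3959 MPa
I = 202 * 584^3 / 12 = 3352807850.67 mm^4
y_t = 292.0 mm
M_cr = fr * I / y_t = 3.3959 * 3352807850.67 / 292.0 N-mm
= 38.9922 kN-m

38.9922 kN-m


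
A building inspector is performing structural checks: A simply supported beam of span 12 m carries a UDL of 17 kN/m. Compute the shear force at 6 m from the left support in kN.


R_A = w * L / 2 = 17 * 12 / 2 = 102.0 kN
V(x) = R_A - w * x = 102.0 - 17 * 6
= 0.0 kN

0.0 kN


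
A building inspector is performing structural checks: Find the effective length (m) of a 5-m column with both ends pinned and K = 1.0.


L_eff = K * L
= 1.0 * 5
= 5.0 m

5.0 m


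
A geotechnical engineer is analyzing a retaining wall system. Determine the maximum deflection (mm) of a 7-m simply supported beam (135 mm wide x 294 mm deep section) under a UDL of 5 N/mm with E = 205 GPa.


I = 135 * 294^3 / 12 = 285887070.0 mm^4
L = 7000.0 mm, w = 5 N/mm, E = 205000.0 MPa
delta = 5 * w * L^4 / (384 * E * I)
= 5 * 5 * 7000.0^4 / (384 * 205000.0 * 285887070.0)
= 2.6672 mm

2.6672 mm


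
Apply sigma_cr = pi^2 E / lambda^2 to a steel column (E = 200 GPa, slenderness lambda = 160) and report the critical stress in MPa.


sigma_cr = pi^2 * E / lambda^2
= 9.8696 * 200000.0 / 160^2
= 9.8696 * 200000.0 / 25600
= 77.1063 MPa

77.1063 MPa


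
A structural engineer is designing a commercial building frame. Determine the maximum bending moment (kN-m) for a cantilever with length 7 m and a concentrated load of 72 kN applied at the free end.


For a cantilever with a point load at the free end:
M_max = P * L = 72 * 7 = 504 kN-m

504 kN-m


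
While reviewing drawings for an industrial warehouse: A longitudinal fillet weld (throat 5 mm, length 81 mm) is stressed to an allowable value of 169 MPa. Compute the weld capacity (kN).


Strength = throat * length * allowable stress
= 5 * 81 * 169 N
= 68445 N
= 68.44 kN

68.44 kN


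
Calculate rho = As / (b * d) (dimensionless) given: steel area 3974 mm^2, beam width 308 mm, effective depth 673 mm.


rho = As / (b * d)
= 3974 / (308 * 673)
= 3974 / 207284
= 0.019172 (dimensionless)

0.019172 (dimensionless)


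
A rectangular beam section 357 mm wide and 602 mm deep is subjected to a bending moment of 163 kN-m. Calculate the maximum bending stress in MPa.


I = b * h^3 / 12 = 357 * 602^3 / 12 = 6490474438.0 mm^4
y = h / 2 = 602 / 2 = 301.0 mm
M = 163 kN-m = 163000000.0 N-mm
sigma = M * y / I = 163000000.0 * 301.0 / 6490474438.0
= 7.56 MPa

7.56 MPa


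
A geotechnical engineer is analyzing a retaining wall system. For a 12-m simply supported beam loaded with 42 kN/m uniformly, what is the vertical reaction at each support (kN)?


Total load = w * L = 42 * 12 = 504 kN
By symmetry, each reaction R = total / 2 = 504 / 2 = 252.0 kN

252.0 kN


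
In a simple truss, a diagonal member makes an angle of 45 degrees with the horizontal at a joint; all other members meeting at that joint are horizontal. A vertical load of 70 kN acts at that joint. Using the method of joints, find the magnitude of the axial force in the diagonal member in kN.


At the joint, only the diagonal has a vertical component, so vertical equilibrium gives:
F * sin(45) = 70
F = 70 / sin(45)
= 70 / 0.707107
= 98.99 kN

98.99 kN


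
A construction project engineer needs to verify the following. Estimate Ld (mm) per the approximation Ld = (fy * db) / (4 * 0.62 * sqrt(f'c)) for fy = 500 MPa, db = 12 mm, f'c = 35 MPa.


Ld = (fy * db) / (4 * 0.62 * sqrt(f'c))
= (500 * 12) / (4 * 0.62 * sqrt(35))
= 6000 / 14.6719
= 408.95 mm

408.95 mm


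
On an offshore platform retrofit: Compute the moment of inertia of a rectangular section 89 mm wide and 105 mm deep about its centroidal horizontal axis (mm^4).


I = b * h^3 / 12
= 89 * 105^3 / 12
= 89 * 1157625 / 12
= 8585718.75 mm^4

8585718.75 mm^4


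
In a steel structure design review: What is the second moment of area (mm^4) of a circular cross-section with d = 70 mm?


r = d / 2 = 70 / 2 = 35.0 mm
I = pi * r^4 / 4 = pi * 35.0^4 / 4
= 1178588.12 mm^4

1178588.12 mm^4


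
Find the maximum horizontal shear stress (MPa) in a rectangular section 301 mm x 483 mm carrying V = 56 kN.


A = b * h = 301 * 483 = 145383 mm^2
V = 56 kN = 56000.0 N
tau_max = 1.5 * V / A = 1.5 * 56000.0 / 145383
= 0.5778 MPa

0.5778 MPa


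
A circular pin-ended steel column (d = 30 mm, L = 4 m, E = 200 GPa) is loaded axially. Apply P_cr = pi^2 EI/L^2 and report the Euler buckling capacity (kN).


I = pi * d^4 / 64 = 39760.78 mm^4
L = 4000.0 mm
P_cr = pi^2 * E * I / L^2
= 9.8696 * 200000.0 * 39760.78 / 4000.0^2
= 4905.29 N = 4.9053 kN

4.9053 kN


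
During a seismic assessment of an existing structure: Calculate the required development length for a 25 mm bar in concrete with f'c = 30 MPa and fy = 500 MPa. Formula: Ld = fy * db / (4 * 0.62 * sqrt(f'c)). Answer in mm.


Ld = (fy * db) / (4 * 0.62 * sqrt(f'c))
= (500 * 25) / (4 * 0.62 * sqrt(30))
= 12500 / 13.5835
= 920.23 mm

920.23 mm


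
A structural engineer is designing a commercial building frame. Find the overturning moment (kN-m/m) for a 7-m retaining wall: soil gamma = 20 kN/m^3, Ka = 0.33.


Pa = 0.5 * Ka * gamma * H^2
= 0.5 * 0.33 * 20 * 7^2
= 161.7 kN/m
Arm = H / 3 = 7 / 3 = 2.3333 m
Mo = Pa * arm = Pa * H / 3 = 161.7 * 7 / 3 = 377.3 kN-m/m

377.3 kN-m/m


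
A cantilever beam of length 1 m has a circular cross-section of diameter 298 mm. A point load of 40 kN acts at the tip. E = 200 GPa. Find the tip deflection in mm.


I = pi * d^4 / 64 = pi * 298^4 / 64 = 387110503.31 mm^4
L = 1000.0 mm, P = 40000.0 N, E = 200000.0 MPa
delta = P * L^3 / (3 * E * I)
= 40000.0 * 1000.0^3 / (3 * 200000.0 * 387110503.31)
= 0.1722 mm

0.1722 mm


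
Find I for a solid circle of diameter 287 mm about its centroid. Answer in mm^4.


r = d / 2 = 287 / 2 = 143.5 mm
I = pi * r^4 / 4 = pi * 143.5^4 / 4
= 333040834.16 mm^4

333040834.16 mm^4


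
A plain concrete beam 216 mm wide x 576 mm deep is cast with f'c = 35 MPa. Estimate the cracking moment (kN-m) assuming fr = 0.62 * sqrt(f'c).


fr = 0.62 * sqrt(35) = 0.62 * 5.9161 = 3.668 MPa
I = 216 * 576^3 / 12 = 3439853568.0 mm^4
y_t = 288.0 mm
M_cr = fr * I / y_t = 3.668 * 3439853568.0 / 288.0 N-mm
= 43.81 kN-m

43.81 kN-m


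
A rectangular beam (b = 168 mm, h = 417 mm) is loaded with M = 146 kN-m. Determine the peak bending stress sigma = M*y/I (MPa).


I = b * h^3 / 12 = 168 * 417^3 / 12 = 1015163982.0 mm^4
y = h / 2 = 417 / 2 = 208.5 mm
M = 146 kN-m = 146000000.0 N-mm
sigma = M * y / I = 146000000.0 * 208.5 / 1015163982.0
= 29.99 MPa

29.99 MPa


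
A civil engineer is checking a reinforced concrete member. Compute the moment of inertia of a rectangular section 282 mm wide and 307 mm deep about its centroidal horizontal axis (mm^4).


I = b * h^3 / 12
= 282 * 307^3 / 12
= 282 * 28934443 / 12
= 679959410.5 mm^4

679959410.5 mm^4


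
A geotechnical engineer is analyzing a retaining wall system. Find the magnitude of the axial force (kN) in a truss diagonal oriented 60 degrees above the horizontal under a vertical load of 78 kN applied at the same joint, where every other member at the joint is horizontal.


At the joint, only the diagonal has a vertical component, so vertical equilibrium gives:
F * sin(60) = 78
F = 78 / sin(60)
= 78 / 0.866025
= 90.07 kN

90.07 kN


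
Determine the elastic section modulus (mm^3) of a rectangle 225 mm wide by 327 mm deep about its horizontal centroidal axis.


S = b * h^2 / 6
= 225 * 327^2 / 6
= 225 * 106929 / 6
= 4009837.5 mm^3

4009837.5 mm^3


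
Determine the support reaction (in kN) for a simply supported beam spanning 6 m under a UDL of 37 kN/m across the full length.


Total load = w * L = 37 * 6 = 222 kN
By symmetry, each reaction R = total / 2 = 222 / 2 = 111.0 kN

111.0 kN


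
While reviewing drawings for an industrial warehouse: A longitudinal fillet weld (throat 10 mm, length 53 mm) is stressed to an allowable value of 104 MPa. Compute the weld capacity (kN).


Strength = throat * length * allowable stress
= 10 * 53 * 104 N
= 55120 N
= 55.12 kN

55.12 kN


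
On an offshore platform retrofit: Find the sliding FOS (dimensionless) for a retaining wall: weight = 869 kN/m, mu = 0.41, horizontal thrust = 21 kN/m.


Resisting force = mu * W = 0.41 * 869 = 356.29 kN/m
FOS = Resisting / Driving = 356.29 / 21
= 16.9662 (dimensionless)

16.9662 (dimensionless)


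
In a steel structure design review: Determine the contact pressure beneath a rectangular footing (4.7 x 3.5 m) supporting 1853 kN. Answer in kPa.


A = 4.7 * 3.5 = 16.45 m^2
q = P / A = 1853 / 16.45
= 112.6444 kPa

112.6444 kPa


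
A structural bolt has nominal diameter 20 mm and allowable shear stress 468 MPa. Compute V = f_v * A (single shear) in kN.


A = pi * d^2 / 4 = pi * 20^2 / 4 = 314.1593 mm^2
V = f_v * A / 1000 = 468 * 314.1593 / 1000
= 147.0265 kN

147.0265 kN


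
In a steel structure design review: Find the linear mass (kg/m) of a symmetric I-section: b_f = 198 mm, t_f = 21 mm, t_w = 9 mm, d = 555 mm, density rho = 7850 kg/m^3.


A_flanges = 2 * 198 * 21 = 8316 mm^2
A_web = (555 - 2 * 21) * 9 = 4617 mm^2
A_total = 8316 + 4617 = 12933 mm^2 = 0.012933 m^2
Weight = rho * A = 7850 * 0.012933 = 101.5241 kg/m

101.5241 kg/m


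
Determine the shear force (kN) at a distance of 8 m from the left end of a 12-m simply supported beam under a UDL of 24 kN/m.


R_A = w * L / 2 = 24 * 12 / 2 = 144.0 kN
V(x) = R_A - w * x = 144.0 - 24 * 8
= -48.0 kN

-48.0 kN


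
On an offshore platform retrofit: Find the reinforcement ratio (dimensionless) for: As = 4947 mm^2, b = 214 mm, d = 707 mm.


rho = As / (b * d)
= 4947 / (214 * 707)
= 4947 / 151298
= 0.032697 (dimensionless)

0.032697 (dimensionless)


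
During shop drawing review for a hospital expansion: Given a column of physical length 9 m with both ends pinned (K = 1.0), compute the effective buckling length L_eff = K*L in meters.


L_eff = K * L
= 1.0 * 9
= 9.0 m

9.0 m


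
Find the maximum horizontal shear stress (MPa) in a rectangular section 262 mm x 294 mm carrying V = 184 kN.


A = b * h = 262 * 294 = 77028 mm^2
V = 184 kN = 184000.0 N
tau_max = 1.5 * V / A = 1.5 * 184000.0 / 77028
= 3.5831 MPa

3.5831 MPa


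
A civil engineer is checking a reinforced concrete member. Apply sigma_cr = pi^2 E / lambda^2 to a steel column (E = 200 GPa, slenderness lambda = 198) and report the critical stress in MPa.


sigma_cr = pi^2 * E / lambda^2
= 9.8696 * 200000.0 / 198^2
= 9.8696 * 200000.0 / 39204
= 50.35 MPa

50.35 MPa


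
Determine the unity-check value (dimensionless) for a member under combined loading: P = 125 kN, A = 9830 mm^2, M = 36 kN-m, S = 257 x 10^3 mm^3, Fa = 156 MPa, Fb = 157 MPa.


f_a = P / A = 125000.0 / 9830 = 12.7162 MPa
f_b = M / S = 36000000.0 / 257000.0 = 140.0778 MPa
Ratio = f_a / Fa + f_b / Fb
= 12.7162 / 156 + 140.0778 / 157
= 0.9737 (dimensionless)

0.9737 (dimensionless)


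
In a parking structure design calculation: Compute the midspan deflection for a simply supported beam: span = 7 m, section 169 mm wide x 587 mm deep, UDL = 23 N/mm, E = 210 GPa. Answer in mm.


I = 169 * 587^3 / 12 = 2848523208.92 mm^4
L = 7000.0 mm, w = 23 N/mm, E = 210000.0 MPa
delta = 5 * w * L^4 / (384 * E * I)
= 5 * 23 * 7000.0^4 / (384 * 210000.0 * 2848523208.92)
= 1.202 mm

1.202 mm


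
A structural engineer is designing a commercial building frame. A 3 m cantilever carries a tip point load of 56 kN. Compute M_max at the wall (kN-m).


For a cantilever with a point load at the free end:
M_max = P * L = 56 * 3 = 168 kN-m

168 kN-m


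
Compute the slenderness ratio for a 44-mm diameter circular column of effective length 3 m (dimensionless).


Radius of gyration r = d / 4 = 44 / 4 = 11.0 mm
L_eff = 3000.0 mm
Slenderness ratio = L / r = 3000.0 / 11.0 = 272.73 (dimensionless)

272.73 (dimensionless)


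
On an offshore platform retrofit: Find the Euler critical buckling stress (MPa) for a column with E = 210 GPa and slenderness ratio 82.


sigma_cr = pi^2 * E / lambda^2
= 9.8696 * 210000.0 / 82^2
= 9.8696 * 210000.0 / 6724
= 308.2417 MPa

308.2417 MPa


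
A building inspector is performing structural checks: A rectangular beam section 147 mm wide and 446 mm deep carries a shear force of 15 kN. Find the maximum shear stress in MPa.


A = b * h = 147 * 446 = 65562 mm^2
V = 15 kN = 15000.0 N
tau_max = 1.5 * V / A = 1.5 * 15000.0 / 65562
= 0.3432 MPa

0.3432 MPa


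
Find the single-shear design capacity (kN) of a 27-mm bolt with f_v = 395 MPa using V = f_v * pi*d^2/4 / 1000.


A = pi * d^2 / 4 = pi * 27^2 / 4 = 572.5553 mm^2
V = f_v * A / 1000 = 395 * 572.5553 / 1000
= 226.1593 kN

226.1593 kN


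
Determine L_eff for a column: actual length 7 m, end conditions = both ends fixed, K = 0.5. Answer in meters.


L_eff = K * L
= 0.5 * 7
= 3.5 m

3.5 m


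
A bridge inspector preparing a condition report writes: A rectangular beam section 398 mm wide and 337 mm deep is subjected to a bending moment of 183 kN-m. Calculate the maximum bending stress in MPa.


I = b * h^3 / 12 = 398 * 337^3 / 12 = 1269379641.17 mm^4
y = h / 2 = 337 / 2 = 168.5 mm
M = 183 kN-m = 183000000.0 N-mm
sigma = M * y / I = 183000000.0 * 168.5 / 1269379641.17
= 24.29 MPa

24.29 MPa


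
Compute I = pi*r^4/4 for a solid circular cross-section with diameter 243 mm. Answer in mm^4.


r = d / 2 = 243 / 2 = 121.5 mm
I = pi * r^4 / 4 = pi * 121.5^4 / 4
= 171157129.04 mm^4

171157129.04 mm^4


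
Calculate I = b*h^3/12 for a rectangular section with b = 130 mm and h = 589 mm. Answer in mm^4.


I = b * h^3 / 12
= 130 * 589^3 / 12
= 130 * 204336469 / 12
= 2213645080.83 mm^4

2213645080.83 mm^4


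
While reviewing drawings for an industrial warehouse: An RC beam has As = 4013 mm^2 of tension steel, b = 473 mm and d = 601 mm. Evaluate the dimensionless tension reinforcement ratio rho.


rho = As / (b * d)
= 4013 / (473 * 601)
= 4013 / 284273
= 0.014117 (dimensionless)

0.014117 (dimensionless)


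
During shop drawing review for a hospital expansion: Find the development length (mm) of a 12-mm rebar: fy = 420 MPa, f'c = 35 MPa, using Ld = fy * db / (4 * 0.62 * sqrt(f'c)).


Ld = (fy * db) / (4 * 0.62 * sqrt(f'c))
= (420 * 12) / (4 * 0.62 * sqrt(35))
= 5040 / 14.6719
= 343.51 mm

343.51 mm


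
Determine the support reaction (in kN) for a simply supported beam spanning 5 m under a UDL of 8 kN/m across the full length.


Total load = w * L = 8 * 5 = 40 kN
By symmetry, each reaction R = total / 2 = 40 / 2 = 20.0 kN

20.0 kN


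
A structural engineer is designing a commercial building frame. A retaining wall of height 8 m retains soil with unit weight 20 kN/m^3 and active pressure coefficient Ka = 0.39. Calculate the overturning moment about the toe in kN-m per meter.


Pa = 0.5 * Ka * gamma * H^2
= 0.5 * 0.39 * 20 * 8^2
= 249.6 kN/m
Arm = H / 3 = 8 / 3 = 2.6667 m
Mo = Pa * arm = Pa * H / 3 = 249.6 * 8 / 3 = 665.6 kN-m/m

665.6 kN-m/m


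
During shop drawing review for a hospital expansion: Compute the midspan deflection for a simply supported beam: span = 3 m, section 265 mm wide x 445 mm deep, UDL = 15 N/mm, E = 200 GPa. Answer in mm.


I = 265 * 445^3 / 12 = 1946008177.08 mm^4
L = 3000.0 mm, w = 15 N/mm, E = 200000.0 MPa
delta = 5 * w * L^4 / (384 * E * I)
= 5 * 15 * 3000.0^4 / (384 * 200000.0 * 1946008177.08)
= 0.0406 mm

0.0406 mm


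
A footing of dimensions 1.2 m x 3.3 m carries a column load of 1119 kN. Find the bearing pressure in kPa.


A = 1.2 * 3.3 = 3.96 m^2
q = P / A = 1119 / 3.96
= 282.5758 kPa

282.5758 kPa
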